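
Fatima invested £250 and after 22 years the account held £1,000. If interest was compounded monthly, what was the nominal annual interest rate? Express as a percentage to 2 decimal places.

(1 + r/12)^264 = 1,000/250 = 4.
1 + r/12 = 4^(1/264) ≈ 1.005265, so r/12 ≈ 0.00526493.
r ≈ 12·0.00526493 = 6.31791%.

6.32%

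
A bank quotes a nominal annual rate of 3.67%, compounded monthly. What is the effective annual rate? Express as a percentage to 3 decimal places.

3.732%

EAR = (1 + 3.67%/12)^12 − 1 = (1 + 0.00305833)^12 − 1.
(1 + 0.00305833)^12 ≈ 1.037324, so EAR ≈ 3.73237%.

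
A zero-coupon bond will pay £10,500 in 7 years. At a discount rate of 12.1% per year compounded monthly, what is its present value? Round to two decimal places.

Growth factor = (1 + 0.121/12)^84 ≈ 2.3227647966.
P = 10,500/2.3227647966 ≈ 4,520.4749.

£4,520.47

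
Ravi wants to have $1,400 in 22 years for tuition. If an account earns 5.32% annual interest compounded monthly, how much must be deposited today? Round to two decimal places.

$435.46

Periodic rate = 5.32%/12 = 0.00443333; 264 periods.
P = 1,400/(1 + 0.0532/12)^264 ≈ 1,400/3.214954663 ≈ 435.4649.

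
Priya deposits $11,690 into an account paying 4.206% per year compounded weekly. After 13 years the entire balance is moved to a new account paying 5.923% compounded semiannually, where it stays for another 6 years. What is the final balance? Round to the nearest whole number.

After 13 years at 4.206%: 11,690 × 1.7272991243 ≈ 20,192.1268.
Then 6 years at 5.923%: 20,192.1268 × 1.4193788573 ≈ 28,660.2778.

$28,660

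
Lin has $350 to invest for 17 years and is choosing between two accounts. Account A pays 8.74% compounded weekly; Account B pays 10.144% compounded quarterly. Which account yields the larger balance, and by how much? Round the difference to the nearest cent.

Account A growth factor: (1 + 0.0874/52)^884 ≈ 4.412991278; balance ≈ 1,544.5469.
Account B growth factor: (1 + 0.02536)^68 ≈ 5.490264264; balance ≈ 1,921.5925.
Account B is larger by 377.0455.

Account B, by $377.05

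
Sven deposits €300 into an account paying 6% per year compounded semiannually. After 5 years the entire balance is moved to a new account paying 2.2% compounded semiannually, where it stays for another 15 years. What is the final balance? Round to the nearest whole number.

After 5 years at 6%: 300 × 1.34391638 ≈ 403.1749.
Then 15 years at 2.2%: 403.1749 × 1.38846414 ≈ 559.7939.

€560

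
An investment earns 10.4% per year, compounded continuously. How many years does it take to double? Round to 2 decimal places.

6.66 years

e^(0.104t) = 2, so 0.104t = ln 2 ≈ 0.69315.
t ≈ 0.69315/0.104 ≈ 6.6649.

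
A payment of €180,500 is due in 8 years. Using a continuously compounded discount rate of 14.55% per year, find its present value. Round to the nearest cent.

€56,358.37

P = A·e^(−rt) = 180,500·e^(−1.164).
e^(−1.164) ≈ 0.312234740708, so P ≈ 56,358.3707.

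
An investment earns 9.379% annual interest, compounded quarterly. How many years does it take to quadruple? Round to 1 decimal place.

15.0 years

(1 + 0.0234475)^(4t) = 4.
4t = ln 4 / ln(1 + 0.0234475) ≈ 1.3863/0.0231768 ≈ 59.8138.
t ≈ 14.9535.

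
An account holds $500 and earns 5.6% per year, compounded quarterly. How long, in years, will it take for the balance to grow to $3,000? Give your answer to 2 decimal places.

(1 + 0.014)^(4t) = 3,000/500 = 6.
4t·ln(1 + 0.014) = ln(6); 4t = 1.7918/0.0139029 ≈ 128.8766.
t ≈ 32.2192 years.

32.22 years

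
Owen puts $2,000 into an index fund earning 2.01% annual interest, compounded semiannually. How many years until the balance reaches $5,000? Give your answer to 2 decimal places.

45.82 years

We need (1 + 0.01005)^(2t) = 2.5, so 2t = ln 2.5 / ln 1.01005 ≈ 91.6306.
t ≈ 91.6306/2 = 45.8153 years.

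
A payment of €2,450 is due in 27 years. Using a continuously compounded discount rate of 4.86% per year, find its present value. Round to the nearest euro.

P = A·e^(−rt) = 2,450·e^(−1.3122).
e^(−1.3122) ≈ 0.2692271047, so P ≈ 659.6064.

€660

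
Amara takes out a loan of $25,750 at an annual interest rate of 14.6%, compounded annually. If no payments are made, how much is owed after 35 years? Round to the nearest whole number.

$3,035,560

Growth factor = (1 + 0.146)^35 ≈ 117.8858331261.
A ≈ 25,750 × 117.8858331261 ≈ 3,035,560.2030.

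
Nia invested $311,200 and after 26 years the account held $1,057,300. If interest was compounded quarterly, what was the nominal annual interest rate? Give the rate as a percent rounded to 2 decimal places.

4.73%

(1 + r/4)^104 = 1,057,300/311,200 = 3.39749.
1 + r/4 = 3.39749^(1/104) ≈ 1.011829, so r/4 ≈ 0.0118294.
r ≈ 4·0.0118294 = 4.73176%.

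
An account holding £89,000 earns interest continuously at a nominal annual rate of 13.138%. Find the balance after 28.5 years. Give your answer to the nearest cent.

A = P·e^(rt) = 89,000·e^(0.13138·28.5) = 89,000·e^3.74433.
e^3.74433 ≈ 42.28066967814, so A ≈ 3,762,979.6014.

£3,762,979.60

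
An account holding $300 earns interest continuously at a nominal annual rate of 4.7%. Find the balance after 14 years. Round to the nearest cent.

A = P·e^(rt) = 300·e^(0.047·14) = 300·e^0.658.
e^0.658 ≈ 1.93092662, so A ≈ 579.2780.

$579.28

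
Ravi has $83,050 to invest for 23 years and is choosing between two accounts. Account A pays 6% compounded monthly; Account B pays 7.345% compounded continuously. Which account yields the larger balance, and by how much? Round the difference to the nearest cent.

Account A growth factor: (1 + 0.005)^276 ≈ 3.96125722938; balance ≈ 328,982.4129.
Account B growth factor: e^(0.07345·23) = e^1.68935 ≈ 5.41595918729; balance ≈ 449,795.4105.
Account B is larger by 120,812.9976.

Account B, by $120,813.00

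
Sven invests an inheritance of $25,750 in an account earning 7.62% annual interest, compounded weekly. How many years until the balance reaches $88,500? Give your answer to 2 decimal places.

(1 + 0.00146538)^(52t) = 88,500/25,750 = 3.4369.
52t·ln(1 + 0.00146538) = ln(3.4369); 52t = 1.2346/0.00146431 ≈ 843.1044.
t ≈ 16.2135 years.

16.21 years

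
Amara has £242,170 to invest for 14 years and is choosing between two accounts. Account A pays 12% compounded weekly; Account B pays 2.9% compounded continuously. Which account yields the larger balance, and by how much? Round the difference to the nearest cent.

Account A growth factor: (1 + 0.12/52)^728 ≈ 5.355181064491; balance ≈ 1,296,864.1984.
Account B growth factor: e^(0.029·14) = e^0.406 ≈ 1.50080255246; balance ≈ 363,449.3541.
Account A is larger by 933,414.8443.

Account A, by £933,414.84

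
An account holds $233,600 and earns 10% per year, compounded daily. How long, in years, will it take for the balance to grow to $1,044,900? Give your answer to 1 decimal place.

15.0 years

We need (1 + 0.000273973)^(365t) = 4.473, so 365t = ln 4.473 / ln 1.000274 ≈ 5468.6907.
t ≈ 5468.6907/365 = 14.9827 years.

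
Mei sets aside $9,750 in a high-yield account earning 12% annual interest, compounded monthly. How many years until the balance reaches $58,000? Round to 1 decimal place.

14.9 years

(1 + 0.01)^(12t) = 58,000/9,750 = 5.9487.
12t·ln(1 + 0.01) = ln(5.9487); 12t = 1.7832/0.00995033 ≈ 179.2077.
t ≈ 14.9340 years.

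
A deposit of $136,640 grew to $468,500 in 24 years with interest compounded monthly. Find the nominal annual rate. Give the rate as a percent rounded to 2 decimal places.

5.15%

(1 + r/12)^288 = 468,500/136,640 = 3.42872.
1 + r/12 = 3.42872^(1/288) ≈ 1.004288, so r/12 ≈ 0.00428759.
r ≈ 12·0.00428759 = 5.14511%.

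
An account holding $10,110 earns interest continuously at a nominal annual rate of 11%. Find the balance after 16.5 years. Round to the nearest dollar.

$62,086

A = P·e^(rt) = 10,110·e^(0.11·16.5) = 10,110·e^1.815.
e^1.815 ≈ 6.1410761774, so A ≈ 62,086.2802.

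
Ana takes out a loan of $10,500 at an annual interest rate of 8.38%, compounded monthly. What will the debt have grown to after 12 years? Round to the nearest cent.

Periodic rate = 8.38%/12 = 0.00698333; periods = 12·12 = 144.
A = 10,500·(1 + 0.0838/12)^144 ≈ 10,500·2.7240099515 ≈ 28,602.1045.

$28,602.10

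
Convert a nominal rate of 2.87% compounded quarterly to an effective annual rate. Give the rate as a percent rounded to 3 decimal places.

One year is 4 periods at 0.007175 each: (1 + 0.007175)^4 ≈ 1.02901.
EAR = 1.02901 − 1 ≈ 2.90104%.

2.901%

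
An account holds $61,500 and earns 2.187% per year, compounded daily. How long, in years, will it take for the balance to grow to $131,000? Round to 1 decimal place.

We need (1 + 0.0000599178)^(365t) = 2.1301, so 365t = ln 2.1301 / ln 1.00006 ≈ 12620.3348.
t ≈ 12620.3348/365 = 34.5763 years.

34.6 years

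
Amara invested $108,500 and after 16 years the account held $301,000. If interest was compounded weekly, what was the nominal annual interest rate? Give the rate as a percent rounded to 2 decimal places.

The 832-period growth factor is 301,000/108,500 = 2.77419.
r/52 = 2.77419^(1/832) − 1 ≈ 0.00122715, so r ≈ 52·0.00122715 = 6.38116%.

6.38%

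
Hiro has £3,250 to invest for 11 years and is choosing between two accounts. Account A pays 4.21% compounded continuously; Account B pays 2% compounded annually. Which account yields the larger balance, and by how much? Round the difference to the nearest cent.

Account A growth factor: e^(0.0421·11) = e^0.4631 ≈ 1.588992234; balance ≈ 5,164.2248.
Account B growth factor: (1 + 0.02)^11 ≈ 1.243374308; balance ≈ 4,040.9665.
Account A is larger by 1,123.2583.

Account A, by £1,123.26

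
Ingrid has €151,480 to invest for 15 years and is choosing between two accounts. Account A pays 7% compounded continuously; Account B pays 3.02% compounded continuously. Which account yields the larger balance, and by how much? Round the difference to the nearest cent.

Account A, by €194,595.29

A: e^(0.07·15) = e^1.05 ≈ 2.85765111806, so 151,480 × 2.85765111806 ≈ 432,876.9914.
B: e^(0.0302·15) = e^0.453 ≈ 1.57302418651, so 151,480 × 1.57302418651 ≈ 238,281.7038.
Difference ≈ 194,595.2876 in favor of A.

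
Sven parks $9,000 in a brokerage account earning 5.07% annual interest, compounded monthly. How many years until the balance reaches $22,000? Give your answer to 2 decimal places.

(1 + 0.004225)^(12t) = 22,000/9,000 = 2.4444.
12t·ln(1 + 0.004225) = ln(2.4444); 12t = 0.89382/0.0042161 ≈ 212.0011.
t ≈ 17.6668 years.

17.67 years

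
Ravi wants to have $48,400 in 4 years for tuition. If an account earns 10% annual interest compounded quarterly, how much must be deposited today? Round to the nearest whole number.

Growth factor = (1 + 0.025)^16 ≈ 1.4845056207.
P = 48,400/1.4845056207 ≈ 32,603.4468.

$32,603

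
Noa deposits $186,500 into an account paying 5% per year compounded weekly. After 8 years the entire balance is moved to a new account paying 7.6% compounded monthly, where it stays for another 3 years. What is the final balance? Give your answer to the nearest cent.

After 8 years at 5%: 186,500 × 1.4915380196 ≈ 278,171.8407.
Then 3 years at 7.6%: 278,171.8407 × 1.2551825674 ≈ 349,156.4451.

$349,156.45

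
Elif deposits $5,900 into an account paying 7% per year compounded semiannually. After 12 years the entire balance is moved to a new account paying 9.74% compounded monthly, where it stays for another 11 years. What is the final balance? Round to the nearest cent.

$39,160.24

After 12 years at 7%: 5,900 × 2.2833284872 ≈ 13,471.6381.
Then 11 years at 9.74%: 13,471.6381 × 2.9068653097 ≈ 39,160.2374.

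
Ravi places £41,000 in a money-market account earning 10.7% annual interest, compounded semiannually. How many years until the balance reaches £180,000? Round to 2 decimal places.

We need (1 + 0.0535)^(2t) = 4.3902, so 2t = ln 4.3902 / ln 1.0535 ≈ 28.3853.
t ≈ 28.3853/2 = 14.1927 years.

14.19 years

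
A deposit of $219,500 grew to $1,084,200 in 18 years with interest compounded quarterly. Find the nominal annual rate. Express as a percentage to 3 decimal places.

8.973%

The 72-period growth factor is 1,084,200/219,500 = 4.93941.
r/4 = 4.93941^(1/72) − 1 ≈ 0.0224319, so r ≈ 4·0.0224319 = 8.97274%.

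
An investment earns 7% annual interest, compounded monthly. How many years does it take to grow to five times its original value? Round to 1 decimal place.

23.1 years

(1 + 0.00583333)^(12t) = 5.
12t = ln 5 / ln(1 + 0.00583333) ≈ 1.6094/0.00581639 ≈ 276.7076.
t ≈ 23.0590.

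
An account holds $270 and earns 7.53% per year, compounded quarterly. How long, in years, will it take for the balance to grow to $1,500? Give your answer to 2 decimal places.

22.99 years

(1 + 0.018825)^(4t) = 1,500/270 = 5.5556.
4t·ln(1 + 0.018825) = ln(5.5556); 4t = 1.7148/0.01865 ≈ 91.9463.
t ≈ 22.9866 years.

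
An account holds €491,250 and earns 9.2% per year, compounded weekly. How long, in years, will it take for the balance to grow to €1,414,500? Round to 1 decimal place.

11.5 years

(1 + 0.00176923)^(52t) = 1,414,500/491,250 = 2.8794.
52t·ln(1 + 0.00176923) = ln(2.8794); 52t = 1.0576/0.00176767 ≈ 598.2902.
t ≈ 11.5056 years.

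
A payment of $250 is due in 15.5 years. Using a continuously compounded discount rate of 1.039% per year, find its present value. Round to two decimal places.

P = A·e^(−rt) = 250·e^(−0.161045).
e^(−0.161045) ≈ 0.851253764, so P ≈ 212.8134.

$212.81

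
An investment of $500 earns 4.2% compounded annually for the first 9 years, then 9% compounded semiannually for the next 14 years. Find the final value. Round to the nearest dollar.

$2,483

After 9 years at 4.2%: 500 × 1.448136402 ≈ 724.0682.
Then 14 years at 9%: 724.0682 × 3.429699993 ≈ 2,483.3367.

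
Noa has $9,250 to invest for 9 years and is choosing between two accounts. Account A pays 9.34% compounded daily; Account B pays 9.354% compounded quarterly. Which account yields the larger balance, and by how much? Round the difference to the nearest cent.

Account A, by $177.72

A: (1 + 0.0934/365)^3285 ≈ 2.3175079934, so 9,250 × 2.3175079934 ≈ 21,436.9489.
B: (1 + 0.023385)^36 ≈ 2.298294599, so 9,250 × 2.298294599 ≈ 21,259.2250.
Difference ≈ 177.7239 in favor of A.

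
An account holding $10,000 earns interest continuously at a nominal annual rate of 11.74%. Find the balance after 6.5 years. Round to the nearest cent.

A = P·e^(rt) = 10,000·e^(0.1174·6.5) = 10,000·e^0.7631.
e^0.7631 ≈ 2.1449151618, so A ≈ 21,449.1516.

$21,449.15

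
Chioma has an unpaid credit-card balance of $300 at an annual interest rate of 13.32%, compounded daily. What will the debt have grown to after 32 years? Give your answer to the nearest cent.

$21,277.49

Periodic rate = 13.32%/365 = 0.000364932; periods = 365·32 = 11680.
A = 300·(1 + 0.1332/365)^11680 ≈ 300·70.924962157 ≈ 21,277.4886.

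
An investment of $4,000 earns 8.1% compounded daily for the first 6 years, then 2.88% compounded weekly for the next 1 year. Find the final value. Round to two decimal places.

$6,692.80

Phase 1: 4,000·(1 + 0.081/365)^2190 ≈ 6,502.8494.
Phase 2: 6,502.8494·(1 + 0.0288/52)^52 ≈ 6,692.8010.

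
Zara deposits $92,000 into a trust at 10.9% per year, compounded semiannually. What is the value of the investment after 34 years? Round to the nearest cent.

$3,395,905.09

Growth factor = (1 + 0.0545)^68 ≈ 36.9120118954.
A ≈ 92,000 × 36.9120118954 ≈ 3,395,905.0944.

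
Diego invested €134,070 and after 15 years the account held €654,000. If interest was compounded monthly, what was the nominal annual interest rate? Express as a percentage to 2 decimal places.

10.61%

The 180-period growth factor is 654,000/134,070 = 4.87805.
r/12 = 4.87805^(1/180) − 1 ≈ 0.00884301, so r ≈ 12·0.00884301 = 10.61161%.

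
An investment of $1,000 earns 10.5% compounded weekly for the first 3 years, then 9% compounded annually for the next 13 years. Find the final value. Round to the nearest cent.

$4,199.61

Phase 1: 1,000·(1 + 0.105/52)^156 ≈ 1,369.8242.
Phase 2: 1,369.8242·(1 + 0.09)^13 ≈ 4,199.6133.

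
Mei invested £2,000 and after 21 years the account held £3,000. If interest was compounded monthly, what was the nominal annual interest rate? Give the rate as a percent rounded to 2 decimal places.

1.93%

The 252-period growth factor is 3,000/2,000 = 1.5.
r/12 = 1.5^(1/252) − 1 ≈ 0.00161028, so r ≈ 12·0.00161028 = 1.93234%.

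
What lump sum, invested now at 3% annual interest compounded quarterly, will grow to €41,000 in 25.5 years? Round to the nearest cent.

Growth factor = (1 + 0.0075)^102 ≈ 2.1428688461.
P = 41,000/2.1428688461 ≈ 19,133.2288.

€19,133.23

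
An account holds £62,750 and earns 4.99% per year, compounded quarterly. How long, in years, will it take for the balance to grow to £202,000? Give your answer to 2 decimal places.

23.57 years

We need (1 + 0.012475)^(4t) = 3.2191, so 4t = ln 3.2191 / ln 1.012475 ≈ 94.2995.
t ≈ 94.2995/4 = 23.5749 years.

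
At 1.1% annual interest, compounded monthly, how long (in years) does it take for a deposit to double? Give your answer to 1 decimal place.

63.0 years

(1 + 0.000916667)^(12t) = 2.
12t = ln 2 / ln(1 + 0.000916667) ≈ 0.69315/0.000916247 ≈ 756.5071.
t ≈ 63.0423.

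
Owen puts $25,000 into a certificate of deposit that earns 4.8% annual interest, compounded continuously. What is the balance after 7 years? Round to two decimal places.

$34,983.48

A = P·e^(rt) = 25,000·e^(0.048·7) = 25,000·e^0.336.
e^0.336 ≈ 1.3993390248, so A ≈ 34,983.4756.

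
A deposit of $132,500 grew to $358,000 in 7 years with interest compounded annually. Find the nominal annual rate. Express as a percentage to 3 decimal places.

15.257%

(1 + r)^7 = 358,000/132,500 = 2.70189.
1 + r = 2.70189^(1/7) ≈ 1.152568, so r ≈ 0.152568.
r ≈ 15.25685%.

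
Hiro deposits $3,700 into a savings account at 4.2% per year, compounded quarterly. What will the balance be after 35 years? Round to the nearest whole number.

$15,969

Periodic rate = 4.2%/4 = 0.0105; periods = 4·35 = 140.
A = 3,700·(1 + 0.0105)^140 ≈ 3,700·4.3160304418 ≈ 15,969.3126.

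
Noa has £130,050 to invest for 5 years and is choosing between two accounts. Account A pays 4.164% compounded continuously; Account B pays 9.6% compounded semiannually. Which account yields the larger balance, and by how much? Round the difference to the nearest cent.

Account B, by £47,685.85

A: e^(0.04164·5) = e^0.2082 ≈ 1.23145943681, so 130,050 × 1.23145943681 ≈ 160,151.2998.
B: (1 + 0.048)^10 ≈ 1.59813265811, so 130,050 × 1.59813265811 ≈ 207,837.1522.
Difference ≈ 47,685.8524 in favor of B.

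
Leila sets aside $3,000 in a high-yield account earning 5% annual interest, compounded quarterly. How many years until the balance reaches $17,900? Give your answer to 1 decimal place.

35.9 years

(1 + 0.0125)^(4t) = 17,900/3,000 = 5.9667.
4t·ln(1 + 0.0125) = ln(5.9667); 4t = 1.7862/0.0124225 ≈ 143.7863.
t ≈ 35.9466 years.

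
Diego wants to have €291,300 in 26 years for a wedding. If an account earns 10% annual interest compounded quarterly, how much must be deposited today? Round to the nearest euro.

Periodic rate = 10%/4 = 0.025; 104 periods.
P = 291,300/(1 + 0.025)^104 ≈ 291,300/13.0401323945 ≈ 22,338.7303.

€22,339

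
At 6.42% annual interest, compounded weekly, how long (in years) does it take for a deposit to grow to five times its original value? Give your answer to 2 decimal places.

(1 + 0.00123462)^(52t) = 5.
52t = ln 5 / ln(1 + 0.00123462) ≈ 1.6094/0.00123385 ≈ 1304.3991.
t ≈ 25.0846.

25.08 years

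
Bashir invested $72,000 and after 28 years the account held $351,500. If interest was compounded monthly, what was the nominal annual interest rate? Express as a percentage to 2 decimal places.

(1 + r/12)^336 = 351,500/72,000 = 4.88194.
1 + r/12 = 4.88194^(1/336) ≈ 1.00473, so r/12 ≈ 0.00473003.
r ≈ 12·0.00473003 = 5.67604%.

5.68%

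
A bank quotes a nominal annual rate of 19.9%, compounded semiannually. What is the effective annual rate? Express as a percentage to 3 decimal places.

One year is 2 periods at 0.0995 each: (1 + 0.0995)^2 ≈ 1.2089.
EAR = 1.2089 − 1 ≈ 20.89002%.

20.890%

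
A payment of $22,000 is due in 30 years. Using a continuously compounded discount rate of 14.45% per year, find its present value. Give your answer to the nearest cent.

$288.24

P = A·e^(−rt) = 22,000·e^(−4.335).
e^(−4.335) ≈ 0.013101874073, so P ≈ 288.2412.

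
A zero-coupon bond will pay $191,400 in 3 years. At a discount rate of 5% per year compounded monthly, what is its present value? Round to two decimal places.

$164,790.85

Growth factor = (1 + 0.05/12)^36 ≈ 1.16147223133.
P = 191,400/1.16147223133 ≈ 164,790.8532.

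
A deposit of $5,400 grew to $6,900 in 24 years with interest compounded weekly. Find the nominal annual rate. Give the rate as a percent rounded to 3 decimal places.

1.021%

The 1248-period growth factor is 6,900/5,400 = 1.27778.
r/52 = 1.27778^(1/1248) − 1 ≈ 0.000196432, so r ≈ 52·0.000196432 = 1.02144%.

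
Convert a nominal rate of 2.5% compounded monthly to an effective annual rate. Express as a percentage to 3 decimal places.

2.529%

EAR = (1 + 2.5%/12)^12 − 1 = (1 + 0.00208333)^12 − 1.
(1 + 0.00208333)^12 ≈ 1.025288, so EAR ≈ 2.52885%.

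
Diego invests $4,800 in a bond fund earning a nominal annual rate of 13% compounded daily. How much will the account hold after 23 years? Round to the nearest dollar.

Periodic rate = 13%/365 = 0.000356164; periods = 365·23 = 8395.
A = 4,800·(1 + 0.13/365)^8395 ≈ 4,800·19.875099377 ≈ 95,400.4770.

$95,400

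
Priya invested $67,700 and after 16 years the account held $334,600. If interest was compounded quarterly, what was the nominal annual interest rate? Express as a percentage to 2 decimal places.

(1 + r/4)^64 = 334,600/67,700 = 4.94239.
1 + r/4 = 4.94239^(1/64) ≈ 1.025281, so r/4 ≈ 0.0252807.
r ≈ 4·0.0252807 = 10.11227%.

10.11%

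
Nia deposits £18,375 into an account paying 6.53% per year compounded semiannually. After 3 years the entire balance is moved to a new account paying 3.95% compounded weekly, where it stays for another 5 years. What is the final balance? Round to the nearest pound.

£27,145

After 3 years at 6.53%: 18,375 × 1.2126037201 ≈ 22,281.5934.
Then 5 years at 3.95%: 22,281.5934 × 1.2182617235 ≈ 27,144.8123.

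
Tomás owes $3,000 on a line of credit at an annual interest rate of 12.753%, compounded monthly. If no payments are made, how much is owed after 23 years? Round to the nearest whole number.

$55,497

Growth factor = (1 + 0.0106275)^276 ≈ 18.498937858.
A ≈ 3,000 × 18.498937858 ≈ 55,496.8136.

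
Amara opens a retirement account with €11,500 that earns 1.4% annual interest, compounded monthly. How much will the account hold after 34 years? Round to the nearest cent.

€18,505.53

Periodic rate = 1.4%/12 = 0.00116667; periods = 12·34 = 408.
A = 11,500·(1 + 0.014/12)^408 ≈ 11,500·1.6091764866 ≈ 18,505.5296.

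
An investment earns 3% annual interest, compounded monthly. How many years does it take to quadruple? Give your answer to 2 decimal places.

(1 + 0.0025)^(12t) = 4.
12t = ln 4 / ln(1 + 0.0025) ≈ 1.3863/0.00249688 ≈ 555.2106.
t ≈ 46.2676.

46.27 years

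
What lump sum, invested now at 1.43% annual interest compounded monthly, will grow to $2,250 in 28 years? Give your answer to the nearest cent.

Periodic rate = 1.43%/12 = 0.00119167; 336 periods.
P = 2,250/(1 + 0.0143/12)^336 ≈ 2,250/1.492065822 ≈ 1,507.9764.

$1,507.98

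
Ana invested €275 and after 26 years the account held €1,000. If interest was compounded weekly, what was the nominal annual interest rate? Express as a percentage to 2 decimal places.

(1 + r/52)^1352 = 1,000/275 = 3.63636.
1 + r/52 = 3.63636^(1/1352) ≈ 1.000955, so r/52 ≈ 0.000955326.
r ≈ 52·0.000955326 = 4.96770%.

4.97%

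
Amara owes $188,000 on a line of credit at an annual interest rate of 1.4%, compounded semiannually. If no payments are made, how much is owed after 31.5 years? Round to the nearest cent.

Periodic rate = 1.4%/2 = 0.007; periods = 2·31.5 = 63.
A = 188,000·(1 + 0.007)^63 ≈ 188,000·1.55187467118 ≈ 291,752.4382.

$291,752.44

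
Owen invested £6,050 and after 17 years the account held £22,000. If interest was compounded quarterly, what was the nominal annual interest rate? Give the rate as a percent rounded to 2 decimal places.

(1 + r/4)^68 = 22,000/6,050 = 3.63636.
1 + r/4 = 3.63636^(1/68) ≈ 1.019166, so r/4 ≈ 0.0191664.
r ≈ 4·0.0191664 = 7.66657%.

7.67%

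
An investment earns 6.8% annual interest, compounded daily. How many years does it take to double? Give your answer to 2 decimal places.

(1 + 0.000186301)^(365t) = 2.
365t = ln 2 / ln(1 + 0.000186301) ≈ 0.69315/0.000186284 ≈ 3720.9160.
t ≈ 10.1943.

10.19 years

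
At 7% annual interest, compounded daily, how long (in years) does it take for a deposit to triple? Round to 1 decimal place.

(1 + 0.000191781)^(365t) = 3.
365t = ln 3 / ln(1 + 0.000191781) ≈ 1.0986/0.000191762 ≈ 5729.0277.
t ≈ 15.6960.

15.7 years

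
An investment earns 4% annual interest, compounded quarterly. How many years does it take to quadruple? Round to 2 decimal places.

34.83 years

(1 + 0.01)^(4t) = 4.
4t = ln 4 / ln(1 + 0.01) ≈ 1.3863/0.00995033 ≈ 139.3214.
t ≈ 34.8304.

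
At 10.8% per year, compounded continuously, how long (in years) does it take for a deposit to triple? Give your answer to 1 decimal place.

e^(0.108t) = 3, so 0.108t = ln 3 ≈ 1.0986.
t ≈ 1.0986/0.108 ≈ 10.1723.

10.2 years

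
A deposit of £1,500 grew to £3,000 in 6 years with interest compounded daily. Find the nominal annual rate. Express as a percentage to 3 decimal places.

The 2190-period growth factor is 3,000/1,500 = 2.
r/365 = 2^(1/2190) − 1 ≈ 0.000316556, so r ≈ 365·0.000316556 = 11.55428%.

11.554%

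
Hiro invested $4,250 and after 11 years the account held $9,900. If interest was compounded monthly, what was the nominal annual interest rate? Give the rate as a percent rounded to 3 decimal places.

7.712%

The 132-period growth factor is 9,900/4,250 = 2.32941.
r/12 = 2.32941^(1/132) − 1 ≈ 0.00642674, so r ≈ 12·0.00642674 = 7.71209%.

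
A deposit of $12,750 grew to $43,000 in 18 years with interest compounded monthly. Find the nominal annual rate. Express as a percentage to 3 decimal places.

(1 + r/12)^216 = 43,000/12,750 = 3.37255.
1 + r/12 = 3.37255^(1/216) ≈ 1.005644, so r/12 ≈ 0.00564396.
r ≈ 12·0.00564396 = 6.77276%.

6.773%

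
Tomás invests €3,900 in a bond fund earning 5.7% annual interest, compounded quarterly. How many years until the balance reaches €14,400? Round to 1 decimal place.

23.1 years

(1 + 0.01425)^(4t) = 14,400/3,900 = 3.6923.
4t·ln(1 + 0.01425) = ln(3.6923); 4t = 1.3063/0.0141494 ≈ 92.3184.
t ≈ 23.0796 years.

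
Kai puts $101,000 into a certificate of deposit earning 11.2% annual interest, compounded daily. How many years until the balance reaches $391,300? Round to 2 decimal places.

12.09 years

We need (1 + 0.000306849)^(365t) = 3.8743, so 365t = ln 3.8743 / ln 1.000307 ≈ 4414.4201.
t ≈ 4414.4201/365 = 12.0943 years.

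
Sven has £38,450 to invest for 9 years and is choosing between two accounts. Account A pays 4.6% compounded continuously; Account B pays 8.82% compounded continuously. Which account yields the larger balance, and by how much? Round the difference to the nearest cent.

Account A growth factor: e^(0.046·9) = e^0.414 ≈ 1.5128571269; balance ≈ 58,169.3565.
Account B growth factor: e^(0.0882·9) = e^0.7938 ≈ 2.2117852614; balance ≈ 85,043.1433.
Account B is larger by 26,873.7868.

Account B, by £26,873.79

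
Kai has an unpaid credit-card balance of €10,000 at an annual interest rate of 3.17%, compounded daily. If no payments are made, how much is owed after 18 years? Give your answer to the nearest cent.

€17,692.84

Growth factor = (1 + 0.0317/365)^6570 ≈ 1.7692844925.
A ≈ 10,000 × 1.7692844925 ≈ 17,692.8449.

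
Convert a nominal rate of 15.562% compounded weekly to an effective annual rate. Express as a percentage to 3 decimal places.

EAR = (1 + 15.562%/52)^52 − 1 = (1 + 0.00299269)^52 − 1.
(1 + 0.00299269)^52 ≈ 1.168111, so EAR ≈ 16.81106%.

16.811%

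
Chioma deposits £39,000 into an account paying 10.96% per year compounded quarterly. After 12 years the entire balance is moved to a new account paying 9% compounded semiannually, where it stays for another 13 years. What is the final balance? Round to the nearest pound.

Phase 1: 39,000·(1 + 0.0274)^48 ≈ 142,745.8706.
Phase 2: 142,745.8706·(1 + 0.045)^26 ≈ 448,318.9591.

£448,319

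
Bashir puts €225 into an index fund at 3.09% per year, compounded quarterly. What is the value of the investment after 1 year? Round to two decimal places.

€232.03

Growth factor = (1 + 0.007725)^4 ≈ 1.0312599.
A ≈ 225 × 1.0312599 ≈ 232.0335.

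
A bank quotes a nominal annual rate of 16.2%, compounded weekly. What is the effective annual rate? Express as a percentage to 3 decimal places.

17.556%

EAR = (1 + 16.2%/52)^52 − 1 = (1 + 0.00311538)^52 − 1.
(1 + 0.00311538)^52 ≈ 1.175564, so EAR ≈ 17.55642%.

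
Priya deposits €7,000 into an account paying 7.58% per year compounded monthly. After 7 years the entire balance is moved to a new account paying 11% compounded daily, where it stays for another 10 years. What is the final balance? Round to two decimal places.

€35,683.04

Phase 1: 7,000·(1 + 0.0758/12)^84 ≈ 11,879.8224.
Phase 2: 11,879.8224·(1 + 0.11/365)^3650 ≈ 35,683.0448.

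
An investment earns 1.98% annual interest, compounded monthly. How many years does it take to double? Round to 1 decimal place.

35.0 years

(1 + 0.00165)^(12t) = 2.
12t = ln 2 / ln(1 + 0.00165) ≈ 0.69315/0.00164864 ≈ 420.4357.
t ≈ 35.0363.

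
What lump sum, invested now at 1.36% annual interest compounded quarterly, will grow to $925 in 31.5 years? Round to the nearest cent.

$603.12

Growth factor = (1 + 0.0034)^126 ≈ 1.53368505.
P = 925/1.53368505 ≈ 603.1225.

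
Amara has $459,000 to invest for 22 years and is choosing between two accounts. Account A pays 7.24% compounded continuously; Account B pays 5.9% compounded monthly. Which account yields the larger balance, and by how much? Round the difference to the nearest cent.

A: e^(0.0724·22) = e^1.5928 ≈ 4.917498665975, so 459,000 × 4.917498665975 ≈ 2,257,131.8877.
B: (1 + 0.059/12)^264 ≈ 3.650337043558, so 459,000 × 3.650337043558 ≈ 1,675,504.7030.
Difference ≈ 581,627.1847 in favor of A.

Account A, by $581,627.18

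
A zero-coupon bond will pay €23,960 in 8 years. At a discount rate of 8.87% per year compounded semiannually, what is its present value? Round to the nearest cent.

Periodic rate = 8.87%/2 = 0.04435; 16 periods.
P = 23,960/(1 + 0.04435)^16 ≈ 23,960/2.0023368372 ≈ 11,966.0187.

€11,966.02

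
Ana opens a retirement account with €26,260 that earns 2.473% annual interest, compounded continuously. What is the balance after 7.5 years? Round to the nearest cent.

A = P·e^(rt) = 26,260·e^(0.02473·7.5) = 26,260·e^0.185475.
e^0.185475 ≈ 1.2037901046, so A ≈ 31,611.5281.

€31,611.53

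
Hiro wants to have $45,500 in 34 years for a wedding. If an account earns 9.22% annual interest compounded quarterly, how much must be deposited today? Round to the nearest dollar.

$2,051

Periodic rate = 9.22%/4 = 0.02305; 136 periods.
P = 45,500/(1 + 0.02305)^136 ≈ 45,500/22.18058112 ≈ 2,051.3439.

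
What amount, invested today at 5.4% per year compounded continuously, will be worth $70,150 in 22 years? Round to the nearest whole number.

$21,384

P = A·e^(−rt) = 70,150·e^(−1.188).
e^(−1.188) ≈ 0.30483031544, so P ≈ 21,383.8466.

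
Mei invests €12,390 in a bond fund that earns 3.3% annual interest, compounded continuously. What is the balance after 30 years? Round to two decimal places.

A = P·e^(rt) = 12,390·e^(0.033·30) = 12,390·e^0.99.
e^0.99 ≈ 2.6912344723, so A ≈ 33,344.3951.

€33,344.40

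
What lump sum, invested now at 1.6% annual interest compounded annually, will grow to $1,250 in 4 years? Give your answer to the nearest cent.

$1,173.10

Annual rate = 1.6% = 0.016; 4 periods.
P = 1,250/(1 + 0.016)^4 ≈ 1,250/1.06555245 ≈ 1,173.1004.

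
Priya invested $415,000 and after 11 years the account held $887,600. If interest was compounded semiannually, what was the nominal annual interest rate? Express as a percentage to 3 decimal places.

The 22-period growth factor is 887,600/415,000 = 2.1388.
r/2 = 2.1388^(1/22) − 1 ≈ 0.0351605, so r ≈ 2·0.0351605 = 7.03210%.

7.032%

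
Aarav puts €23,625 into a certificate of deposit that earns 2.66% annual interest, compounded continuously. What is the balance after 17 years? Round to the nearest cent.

A = P·e^(rt) = 23,625·e^(0.0266·17) = 23,625·e^0.4522.
e^0.4522 ≈ 1.5717662704, so A ≈ 37,132.9781.

€37,132.98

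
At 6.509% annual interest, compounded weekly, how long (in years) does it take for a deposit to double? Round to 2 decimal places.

(1 + 0.00125173)^(52t) = 2.
52t = ln 2 / ln(1 + 0.00125173) ≈ 0.69315/0.00125095 ≈ 554.0975.
t ≈ 10.6557.

10.66 years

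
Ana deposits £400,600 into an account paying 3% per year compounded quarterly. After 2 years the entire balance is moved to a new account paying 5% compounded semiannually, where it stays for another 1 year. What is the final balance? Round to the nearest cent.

Phase 1: 400,600·(1 + 0.0075)^8 ≈ 425,276.4984.
Phase 2: 425,276.4984·(1 + 0.025)^2 ≈ 446,806.1212.

£446,806.12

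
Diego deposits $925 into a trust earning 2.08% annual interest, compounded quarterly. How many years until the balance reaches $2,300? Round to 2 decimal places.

43.91 years

We need (1 + 0.0052)^(4t) = 2.4865, so 4t = ln 2.4865 / ln 1.0052 ≈ 175.6225.
t ≈ 175.6225/4 = 43.9056 years.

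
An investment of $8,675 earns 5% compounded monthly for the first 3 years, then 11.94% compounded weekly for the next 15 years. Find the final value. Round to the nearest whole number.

$60,285

Phase 1: 8,675·(1 + 0.05/12)^36 ≈ 10,075.7716.
Phase 2: 10,075.7716·(1 + 0.1194/52)^780 ≈ 60,284.8379.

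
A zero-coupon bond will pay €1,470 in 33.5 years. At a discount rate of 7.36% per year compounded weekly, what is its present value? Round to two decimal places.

Periodic rate = 7.36%/52 = 0.00141538; 1742 periods.
P = 1,470/(1 + 0.0736/52)^1742 ≈ 1,470/11.75004134 ≈ 125.1059.

€125.11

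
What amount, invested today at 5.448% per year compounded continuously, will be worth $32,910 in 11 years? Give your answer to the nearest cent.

$18,074.40

P = A·e^(−rt) = 32,910·e^(−0.59928).
e^(−0.59928) ≈ 0.54920692276, so P ≈ 18,074.3998.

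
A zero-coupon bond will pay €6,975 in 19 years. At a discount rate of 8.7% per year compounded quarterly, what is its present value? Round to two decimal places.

€1,359.41

Periodic rate = 8.7%/4 = 0.02175; 76 periods.
P = 6,975/(1 + 0.02175)^76 ≈ 6,975/5.130894976 ≈ 1,359.4120.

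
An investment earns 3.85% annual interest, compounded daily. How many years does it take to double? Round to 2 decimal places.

18.00 years

(1 + 0.000105479)^(365t) = 2.
365t = ln 2 / ln(1 + 0.000105479) ≈ 0.69315/0.000105474 ≈ 6571.7419.
t ≈ 18.0048.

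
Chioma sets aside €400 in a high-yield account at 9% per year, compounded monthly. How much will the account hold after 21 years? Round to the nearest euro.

Periodic rate = 9%/12 = 0.0075; periods = 12·21 = 252.
A = 400·(1 + 0.0075)^252 ≈ 400·6.572851387 ≈ 2,629.1406.

€2,629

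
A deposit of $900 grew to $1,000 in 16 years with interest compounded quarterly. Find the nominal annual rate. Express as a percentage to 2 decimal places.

0.66%

The 64-period growth factor is 1,000/900 = 1.11111.
r/4 = 1.11111^(1/64) − 1 ≈ 0.00164761, so r ≈ 4·0.00164761 = 0.65905%.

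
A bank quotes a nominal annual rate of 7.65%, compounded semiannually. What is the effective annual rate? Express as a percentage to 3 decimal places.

One year is 2 periods at 0.03825 each: (1 + 0.03825)^2 ≈ 1.077963.
EAR = 1.077963 − 1 ≈ 7.79631%.

7.796%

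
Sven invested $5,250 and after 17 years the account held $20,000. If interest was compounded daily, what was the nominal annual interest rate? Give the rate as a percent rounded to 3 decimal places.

(1 + r/365)^6205 = 20,000/5,250 = 3.80952.
1 + r/365 = 3.80952^(1/6205) ≈ 1.000216, so r/365 ≈ 0.000215576.
r ≈ 365·0.000215576 = 7.86852%.

7.869%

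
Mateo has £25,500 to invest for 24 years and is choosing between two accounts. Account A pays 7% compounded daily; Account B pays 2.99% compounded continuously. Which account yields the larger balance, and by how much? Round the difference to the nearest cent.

Account A, by £84,537.17

A: (1 + 0.07/365)^8760 ≈ 5.36469178221, so 25,500 × 5.36469178221 ≈ 136,799.6404.
B: e^(0.0299·24) = e^0.7176 ≈ 2.049508483, so 25,500 × 2.049508483 ≈ 52,262.4663.
Difference ≈ 84,537.1741 in favor of A.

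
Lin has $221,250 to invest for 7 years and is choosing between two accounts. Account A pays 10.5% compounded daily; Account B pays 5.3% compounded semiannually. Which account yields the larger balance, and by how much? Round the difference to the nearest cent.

Account A, by $142,277.47

Account A growth factor: (1 + 0.105/365)^2555 ≈ 2.08526157099; balance ≈ 461,364.1226.
Account B growth factor: (1 + 0.0265)^14 ≈ 1.44219953731; balance ≈ 319,086.6476.
Account A is larger by 142,277.4750.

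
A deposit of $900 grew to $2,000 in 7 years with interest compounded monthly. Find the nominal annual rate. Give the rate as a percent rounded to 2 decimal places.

11.46%

The 84-period growth factor is 2,000/900 = 2.22222.
r/12 = 2.22222^(1/84) − 1 ≈ 0.00955137, so r ≈ 12·0.00955137 = 11.46164%.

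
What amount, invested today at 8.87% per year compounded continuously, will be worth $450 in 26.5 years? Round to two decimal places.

P = A·e^(−rt) = 450·e^(−2.35055).
e^(−2.35055) ≈ 0.0953167236, so P ≈ 42.8925.

$42.89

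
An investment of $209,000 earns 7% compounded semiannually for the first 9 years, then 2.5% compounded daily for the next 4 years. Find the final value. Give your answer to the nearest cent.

$429,042.73

Phase 1: 209,000·(1 + 0.035)^18 ≈ 388,215.2419.
Phase 2: 388,215.2419·(1 + 0.025/365)^1460 ≈ 429,042.7260.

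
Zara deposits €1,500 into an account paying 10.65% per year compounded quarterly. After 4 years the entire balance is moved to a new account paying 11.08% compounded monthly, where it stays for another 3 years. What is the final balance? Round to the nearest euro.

After 4 years at 10.65%: 1,500 × 1.522612439 ≈ 2,283.9187.
Then 3 years at 11.08%: 2,283.9187 × 1.392185482 ≈ 3,179.6384.

€3,180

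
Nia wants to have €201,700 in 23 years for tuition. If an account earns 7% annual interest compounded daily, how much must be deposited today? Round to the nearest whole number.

Growth factor = (1 + 0.07/365)^8395 ≈ 5.00203903435.
P = 201,700/5.00203903435 ≈ 40,323.5558.

€40,324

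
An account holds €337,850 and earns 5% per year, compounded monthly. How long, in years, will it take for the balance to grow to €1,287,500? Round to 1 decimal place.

26.8 years

(1 + 0.00416667)^(12t) = 1,287,500/337,850 = 3.8109.
12t·ln(1 + 0.00416667) = ln(3.8109); 12t = 1.3379/0.00415801 ≈ 321.7538.
t ≈ 26.8128 years.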